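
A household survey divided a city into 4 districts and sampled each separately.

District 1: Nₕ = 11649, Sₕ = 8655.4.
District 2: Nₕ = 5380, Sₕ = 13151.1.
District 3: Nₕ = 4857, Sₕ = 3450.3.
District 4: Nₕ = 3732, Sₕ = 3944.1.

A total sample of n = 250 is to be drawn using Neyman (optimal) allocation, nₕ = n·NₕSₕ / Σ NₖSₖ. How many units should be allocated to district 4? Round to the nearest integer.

18

Σ NₕSₕ = 11649·8655.4 + 5380·13151.1 + 4857·3450.3 + 3732·3944.1 = 203057160.9.
Share for 4: 14719381.2/203057160.9 = 0.07249.
n_4 = 250 × 0.07249 = 18.122... → 18.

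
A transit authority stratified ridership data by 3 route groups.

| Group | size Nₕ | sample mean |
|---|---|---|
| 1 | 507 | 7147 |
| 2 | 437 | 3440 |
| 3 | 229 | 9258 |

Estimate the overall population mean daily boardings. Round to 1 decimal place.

N = 507 + 437 + 229 = 1173.
Overall mean = Σ (Nₕ/N)·x̄ₕ — weight by population share, not a simple average.
Σ Nₕx̄ₕ = 507·7147 + 437·3440 + 229·9258 = 3623529 + 1503280 + 2120082 = 7246891.
Divide by N: 7246891 / 1173 = 6178.083... → 6178.1.

6178.1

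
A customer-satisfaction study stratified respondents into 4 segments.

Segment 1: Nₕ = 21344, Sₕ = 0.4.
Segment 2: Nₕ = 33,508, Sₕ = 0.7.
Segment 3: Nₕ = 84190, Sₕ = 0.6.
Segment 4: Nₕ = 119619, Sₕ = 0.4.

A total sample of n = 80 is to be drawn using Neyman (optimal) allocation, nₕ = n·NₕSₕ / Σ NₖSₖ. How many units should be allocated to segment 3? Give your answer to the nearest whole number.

31

1: NₕSₕ = 21344·0.4 = 8537.6
2: NₕSₕ = 33508·0.7 = 23455.6
3: NₕSₕ = 84190·0.6 = 50514
4: NₕSₕ = 119619·0.4 = 47847.6
Σ NₕSₕ = 130354.8.
n_3 = 80·50514/130354.8 = 31.001... → 31.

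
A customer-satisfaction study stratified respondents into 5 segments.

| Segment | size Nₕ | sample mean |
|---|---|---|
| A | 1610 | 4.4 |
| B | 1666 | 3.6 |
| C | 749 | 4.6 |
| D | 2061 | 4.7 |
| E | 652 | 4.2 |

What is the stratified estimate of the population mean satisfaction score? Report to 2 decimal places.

4.30

N = 6738; weights Wₕ = Nₕ/N = (0.2389, 0.2473, 0.1112, 0.3059, 0.0968).
x̄_st = Σ Wₕ·x̄ₕ = 0.2389·4.4 + 0.2473·3.6 + 0.1112·4.6 + 0.3059·4.7 + 0.0968·4.2 ≈ 4.2968...
→ 4.30.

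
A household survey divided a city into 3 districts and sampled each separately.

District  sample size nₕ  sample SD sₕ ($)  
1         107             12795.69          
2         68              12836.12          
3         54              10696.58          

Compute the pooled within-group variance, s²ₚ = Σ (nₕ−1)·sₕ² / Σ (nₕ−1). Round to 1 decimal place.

152472382.5

1: (107−1)·12795.69² = 106·163729682.5761 = 17355346353.0666
2: (68−1)·12836.12² = 67·164765976.6544 = 11039320435.8448
3: (54−1)·10696.58² = 53·114416823.6964 = 6064091655.9092
Numerator = 34458758444.8206; denominator = Σ(nₕ−1) = 226.
s²ₚ = 34458758444.8206/226 = 152472382.499... → 152472382.5.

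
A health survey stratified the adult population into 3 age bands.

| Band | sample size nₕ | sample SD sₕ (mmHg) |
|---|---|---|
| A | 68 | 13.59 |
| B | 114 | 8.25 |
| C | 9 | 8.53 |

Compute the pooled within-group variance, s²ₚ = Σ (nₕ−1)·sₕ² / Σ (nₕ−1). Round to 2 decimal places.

109.83

A: (68−1)·13.59² = 67·184.6881 = 12374.1027
B: (114−1)·8.25² = 113·68.0625 = 7691.0625
C: (9−1)·8.53² = 8·72.7609 = 582.0872
Numerator = 20647.2524; denominator = Σ(nₕ−1) = 188.
s²ₚ = 20647.2524/188 = 109.8258... → 109.83.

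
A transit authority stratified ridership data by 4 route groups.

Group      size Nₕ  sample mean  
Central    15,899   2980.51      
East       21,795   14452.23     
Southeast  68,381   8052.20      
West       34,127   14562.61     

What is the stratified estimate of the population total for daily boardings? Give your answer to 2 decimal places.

Population total = Σ Nₕ·x̄ₕ (each stratum's size times its mean).
15899·2980.51 + 21795·14452.23 + 68381·8052.20 + 34127·14562.61 = 47387128.49 + 314986352.85 + 550617488.2 + 496978191.47 = 1409969161.01.

1409969161.01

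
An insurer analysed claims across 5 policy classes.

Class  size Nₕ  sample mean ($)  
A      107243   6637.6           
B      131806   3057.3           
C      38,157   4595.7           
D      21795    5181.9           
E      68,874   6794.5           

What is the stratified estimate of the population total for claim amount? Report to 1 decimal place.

1871068649.0

Estimate total by summing Nₕ·x̄ₕ over strata.
107243·6637.6 + 131806·3057.3 + 38157·4595.7 + 21795·5181.9 + 68874·6794.5 = 711836136.8 + 402970483.8 + 175358124.9 + 112939510.5 + 467964393 = 1871068649.0.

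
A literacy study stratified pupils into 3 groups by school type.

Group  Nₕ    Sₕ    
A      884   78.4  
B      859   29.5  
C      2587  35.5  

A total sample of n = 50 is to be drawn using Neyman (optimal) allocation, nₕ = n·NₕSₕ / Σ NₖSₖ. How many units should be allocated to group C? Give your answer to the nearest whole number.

25

A: NₕSₕ = 884·78.4 = 69305.6
B: NₕSₕ = 859·29.5 = 25340.5
C: NₕSₕ = 2587·35.5 = 91838.5
Σ NₕSₕ = 186484.6.
n_C = 50·91838.5/186484.6 = 24.624... → 25.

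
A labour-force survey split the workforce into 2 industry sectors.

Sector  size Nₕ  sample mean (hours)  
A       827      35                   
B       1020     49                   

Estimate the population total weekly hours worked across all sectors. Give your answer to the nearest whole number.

Population total = Σ Nₕ·x̄ₕ (each stratum's size times its mean).
827·35 + 1020·49 = 28945 + 49980 = 78925.

78925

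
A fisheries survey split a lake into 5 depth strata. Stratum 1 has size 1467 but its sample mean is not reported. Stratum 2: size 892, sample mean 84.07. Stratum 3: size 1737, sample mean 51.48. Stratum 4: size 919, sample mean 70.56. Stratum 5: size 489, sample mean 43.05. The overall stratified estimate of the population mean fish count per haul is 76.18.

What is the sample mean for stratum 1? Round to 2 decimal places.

N = 1467 + 892 + 1737 + 919 + 489 = 5504.
Overall total = μ·N = 76.18·5504 = 419294.72.
Subtract the known strata: 892·84.07 + 1737·51.48 + 919·70.56 + 489·43.05 = 250307.29.
Remaining total for stratum 1: 419294.72 − 250307.29 = 168987.43.
Divide by its size: 168987.43 / 1467 = 115.1925... → 115.19.

115.19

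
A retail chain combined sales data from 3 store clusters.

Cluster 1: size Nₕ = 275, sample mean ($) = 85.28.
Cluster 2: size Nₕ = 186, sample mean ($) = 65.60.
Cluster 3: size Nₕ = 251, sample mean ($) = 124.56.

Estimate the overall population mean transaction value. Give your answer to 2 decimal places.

93.99

N = 712; weights Wₕ = Nₕ/N = (0.3862, 0.2612, 0.3525).
x̄_st = Σ Wₕ·x̄ₕ = 0.3862·85.28 + 0.2612·65.60 + 0.3525·124.56 ≈ 93.9862...
→ 93.99.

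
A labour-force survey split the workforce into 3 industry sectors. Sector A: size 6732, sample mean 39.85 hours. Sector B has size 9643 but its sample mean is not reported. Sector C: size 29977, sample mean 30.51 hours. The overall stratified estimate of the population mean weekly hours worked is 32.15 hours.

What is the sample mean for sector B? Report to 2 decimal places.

31.87

Σ Nₕx̄ₕ = N·μ, so 9643·x̄_B = 46352·32.15 − (6732·39.85 + 29977·30.51).
= 1490216.8 − 1182868.47 = 307348.33.
x̄_B = 307348.33 / 9643 = 31.8727... → 31.87.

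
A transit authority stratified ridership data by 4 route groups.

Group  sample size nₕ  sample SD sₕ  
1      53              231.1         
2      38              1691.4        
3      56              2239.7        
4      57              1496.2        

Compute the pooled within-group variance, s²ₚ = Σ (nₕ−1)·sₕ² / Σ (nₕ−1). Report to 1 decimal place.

2549422.6

1: (53−1)·231.1² = 52·53407.21 = 2777174.92
2: (38−1)·1691.4² = 37·2860833.96 = 105850856.52
3: (56−1)·2239.7² = 55·5016256.09 = 275894084.95
4: (57−1)·1496.2² = 56·2238614.44 = 125362408.64
Numerator = 509884525.03; denominator = Σ(nₕ−1) = 200.
s²ₚ = 509884525.03/200 = 2549422.625... → 2549422.6.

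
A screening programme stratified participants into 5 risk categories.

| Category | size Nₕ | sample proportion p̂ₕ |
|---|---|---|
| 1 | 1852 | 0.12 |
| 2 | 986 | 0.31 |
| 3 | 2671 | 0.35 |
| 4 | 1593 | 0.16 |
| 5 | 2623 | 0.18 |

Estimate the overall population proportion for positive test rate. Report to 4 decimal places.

N = 1852 + 986 + 2671 + 1593 + 2623 = 9725.
Overall proportion = Σ (Nₕ/N)·p̂ₕ.
Σ Nₕp̂ₕ = 222.24 + 305.66 + 934.85 + 254.88 + 472.14 = 2189.77.
2189.77 / 9725 = 0.225169... → 0.2252.

0.2252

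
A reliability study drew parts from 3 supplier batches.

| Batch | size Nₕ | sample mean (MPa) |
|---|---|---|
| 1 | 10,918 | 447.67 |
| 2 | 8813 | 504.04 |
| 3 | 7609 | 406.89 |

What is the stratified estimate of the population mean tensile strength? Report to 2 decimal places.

454.49

N = 10918 + 8813 + 7609 = 27340.
Overall mean = Σ (Nₕ/N)·x̄ₕ — weight by population share, not a simple average.
Σ Nₕx̄ₕ = 10918·447.67 + 8813·504.04 + 7609·406.89 = 4887661.06 + 4442104.52 + 3096026.01 = 12425791.59.
Divide by N: 12425791.59 / 27340 = 454.4913... → 454.49.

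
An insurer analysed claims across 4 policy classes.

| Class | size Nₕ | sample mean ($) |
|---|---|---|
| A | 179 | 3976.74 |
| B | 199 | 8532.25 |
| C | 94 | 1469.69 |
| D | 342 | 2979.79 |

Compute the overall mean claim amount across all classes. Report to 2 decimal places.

4382.06

N = 179 + 199 + 94 + 342 = 814.
Overall mean = Σ (Nₕ/N)·x̄ₕ — weight by population share, not a simple average.
Σ Nₕx̄ₕ = 179·3976.74 + 199·8532.25 + 94·1469.69 + 342·2979.79 = 711836.46 + 1697917.75 + 138150.86 + 1019088.18 = 3566993.25.
Divide by N: 3566993.25 / 814 = 4382.0556... → 4382.06.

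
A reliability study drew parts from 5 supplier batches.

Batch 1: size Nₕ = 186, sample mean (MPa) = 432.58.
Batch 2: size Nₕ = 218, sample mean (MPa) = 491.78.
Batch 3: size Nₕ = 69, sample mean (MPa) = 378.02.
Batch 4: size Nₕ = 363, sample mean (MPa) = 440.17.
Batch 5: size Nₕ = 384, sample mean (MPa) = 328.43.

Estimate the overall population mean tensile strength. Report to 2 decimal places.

409.55

x̄_st = (Σ Nₕx̄ₕ) / (Σ Nₕ) = (186·432.58 + 218·491.78 + 69·378.02 + 363·440.17 + 384·328.43) / 1220
= 499650.13 / 1220 = 409.5493... → 409.55.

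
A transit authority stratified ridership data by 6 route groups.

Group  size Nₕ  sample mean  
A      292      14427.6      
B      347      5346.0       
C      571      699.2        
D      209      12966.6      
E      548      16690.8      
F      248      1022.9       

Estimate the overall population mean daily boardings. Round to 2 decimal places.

N = 2215; weights Wₕ = Nₕ/N = (0.1318, 0.1567, 0.2578, 0.0944, 0.2474, 0.1120).
x̄_st = Σ Wₕ·x̄ₕ = 0.1318·14427.6 + 0.1567·5346.0 + 0.2578·699.2 + 0.0944·12966.6 + 0.2474·16690.8 + 0.1120·1022.9 ≈ 8387.0977...
→ 8387.10.

8387.10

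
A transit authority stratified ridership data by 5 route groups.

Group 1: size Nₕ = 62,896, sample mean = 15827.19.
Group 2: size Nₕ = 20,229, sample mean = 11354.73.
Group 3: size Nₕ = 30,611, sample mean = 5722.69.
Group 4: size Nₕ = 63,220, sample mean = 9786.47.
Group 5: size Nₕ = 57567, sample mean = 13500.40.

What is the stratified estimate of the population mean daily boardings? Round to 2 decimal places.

N = 62896 + 20229 + 30611 + 63220 + 57567 = 234523.
The stratified mean weights each stratum mean by its population share Nₕ/N.
Σ Nₕx̄ₕ = 62896·15827.19 + 20229·11354.73 + 30611·5722.69 + 63220·9786.47 + 57567·13500.40 = 995466942.24 + 229694833.17 + 175177263.59 + 618700633.4 + 777177526.8 = 2796217199.2.
Divide by N: 2796217199.2 / 234523 = 11922.9977... → 11923.00.

11923.00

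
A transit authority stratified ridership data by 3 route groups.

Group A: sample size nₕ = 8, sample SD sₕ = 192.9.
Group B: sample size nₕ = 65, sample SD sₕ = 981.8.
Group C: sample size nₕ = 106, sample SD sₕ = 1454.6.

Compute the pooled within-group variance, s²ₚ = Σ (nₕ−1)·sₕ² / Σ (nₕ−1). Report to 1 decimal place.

Degrees of freedom: 7 + 64 + 105 = 176.
Σ(nₕ−1)sₕ² = 7·37210.41 + 64·963931.24 + 105·2115861.16 = 284117494.03.
s²ₚ = 284117494.03 / 176 = 1614303.943... → 1614303.9.

1614303.9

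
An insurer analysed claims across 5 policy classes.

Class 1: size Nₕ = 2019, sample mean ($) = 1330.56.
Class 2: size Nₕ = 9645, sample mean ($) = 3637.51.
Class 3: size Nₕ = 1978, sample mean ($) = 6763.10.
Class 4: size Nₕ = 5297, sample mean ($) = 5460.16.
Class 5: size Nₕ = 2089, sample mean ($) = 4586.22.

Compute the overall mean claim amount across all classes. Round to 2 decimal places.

4263.40

N = 21028; weights Wₕ = Nₕ/N = (0.0960, 0.4587, 0.0941, 0.2519, 0.0993).
x̄_st = Σ Wₕ·x̄ₕ = 0.0960·1330.56 + 0.4587·3637.51 + 0.0941·6763.10 + 0.2519·5460.16 + 0.0993·4586.22 ≈ 4263.3954...
→ 4263.40.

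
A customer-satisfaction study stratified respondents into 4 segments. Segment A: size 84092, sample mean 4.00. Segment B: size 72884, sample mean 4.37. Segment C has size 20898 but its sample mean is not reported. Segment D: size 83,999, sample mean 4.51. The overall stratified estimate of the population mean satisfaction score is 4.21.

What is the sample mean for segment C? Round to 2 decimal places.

Σ Nₕx̄ₕ = N·μ, so 20898·x̄_C = 261873·4.21 − (84092·4.00 + 72884·4.37 + 83999·4.51).
= 1102485.33 − 1033706.57 = 68778.76.
x̄_C = 68778.76 / 20898 = 3.2912... → 3.29.

3.29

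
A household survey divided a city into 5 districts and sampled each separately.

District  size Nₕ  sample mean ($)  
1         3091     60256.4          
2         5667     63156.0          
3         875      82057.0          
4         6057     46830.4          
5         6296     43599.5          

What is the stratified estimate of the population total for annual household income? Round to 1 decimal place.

Estimate total by summing Nₕ·x̄ₕ over strata.
3091·60256.4 + 5667·63156.0 + 875·82057.0 + 6057·46830.4 + 6296·43599.5 = 186252532.4 + 357905052 + 71799875 + 283651732.8 + 274502452 = 1174111644.2.

1174111644.2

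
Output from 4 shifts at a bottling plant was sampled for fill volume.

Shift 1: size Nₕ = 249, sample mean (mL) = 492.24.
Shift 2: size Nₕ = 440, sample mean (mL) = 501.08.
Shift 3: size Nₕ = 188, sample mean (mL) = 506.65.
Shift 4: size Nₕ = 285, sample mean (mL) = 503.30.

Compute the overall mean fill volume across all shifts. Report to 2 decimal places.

N = 1162; weights Wₕ = Nₕ/N = (0.2143, 0.3787, 0.1618, 0.2453).
x̄_st = Σ Wₕ·x̄ₕ = 0.2143·492.24 + 0.3787·501.08 + 0.1618·506.65 + 0.2453·503.30 ≈ 500.6314...
→ 500.63.

500.63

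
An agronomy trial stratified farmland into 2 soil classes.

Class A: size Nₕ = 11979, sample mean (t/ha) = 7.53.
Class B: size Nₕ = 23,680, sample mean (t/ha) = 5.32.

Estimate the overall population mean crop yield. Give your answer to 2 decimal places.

6.06

N = 11979 + 23680 = 35659.
The stratified mean weights each stratum mean by its population share Nₕ/N.
Σ Nₕx̄ₕ = 11979·7.53 + 23680·5.32 = 90201.87 + 125977.6 = 216179.47.
Divide by N: 216179.47 / 35659 = 6.0624... → 6.06.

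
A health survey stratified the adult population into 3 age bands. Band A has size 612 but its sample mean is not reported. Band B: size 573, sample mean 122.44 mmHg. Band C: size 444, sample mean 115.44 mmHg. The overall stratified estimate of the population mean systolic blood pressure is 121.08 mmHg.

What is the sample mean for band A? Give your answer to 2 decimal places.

N = 612 + 573 + 444 = 1629.
Overall total = μ·N = 121.08·1629 = 197239.32.
Subtract the known strata: 573·122.44 + 444·115.44 = 121413.48.
Remaining total for band A: 197239.32 − 121413.48 = 75825.84.
Divide by its size: 75825.84 / 612 = 123.8984... → 123.90.

123.90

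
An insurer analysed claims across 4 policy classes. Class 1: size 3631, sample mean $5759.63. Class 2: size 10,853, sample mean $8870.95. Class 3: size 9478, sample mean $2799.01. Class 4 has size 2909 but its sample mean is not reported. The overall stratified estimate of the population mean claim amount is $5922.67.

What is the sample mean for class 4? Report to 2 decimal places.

5304.03

N = 3631 + 10853 + 9478 + 2909 = 26871.
Overall total = μ·N = 5922.67·26871 = 159148065.57.
Subtract the known strata: 3631·5759.63 + 10853·8870.95 + 9478·2799.01 = 143718653.66.
Remaining total for class 4: 159148065.57 − 143718653.66 = 15429411.91.
Divide by its size: 15429411.91 / 2909 = 5304.0261... → 5304.03.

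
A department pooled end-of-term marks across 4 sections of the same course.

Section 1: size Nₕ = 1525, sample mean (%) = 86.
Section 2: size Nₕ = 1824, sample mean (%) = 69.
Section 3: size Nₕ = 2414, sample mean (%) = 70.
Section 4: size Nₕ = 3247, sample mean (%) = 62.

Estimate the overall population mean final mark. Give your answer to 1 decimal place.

N = 9010; weights Wₕ = Nₕ/N = (0.1693, 0.2024, 0.2679, 0.3604).
x̄_st = Σ Wₕ·x̄ₕ = 0.1693·86 + 0.2024·69 + 0.2679·70 + 0.3604·62 ≈ 69.623...
→ 69.6.

69.6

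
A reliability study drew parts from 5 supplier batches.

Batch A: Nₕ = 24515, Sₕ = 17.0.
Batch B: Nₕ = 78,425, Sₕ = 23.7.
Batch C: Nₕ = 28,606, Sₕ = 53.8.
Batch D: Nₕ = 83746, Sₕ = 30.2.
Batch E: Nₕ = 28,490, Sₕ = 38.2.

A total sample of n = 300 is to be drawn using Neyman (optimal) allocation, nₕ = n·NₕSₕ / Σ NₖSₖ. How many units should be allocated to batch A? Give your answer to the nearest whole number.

17

A: NₕSₕ = 24515·17.0 = 416755
B: NₕSₕ = 78425·23.7 = 1858672.5
C: NₕSₕ = 28606·53.8 = 1539002.8
D: NₕSₕ = 83746·30.2 = 2529129.2
E: NₕSₕ = 28490·38.2 = 1088318
Σ NₕSₕ = 7431877.5.
n_A = 300·416755/7431877.5 = 16.823... → 17.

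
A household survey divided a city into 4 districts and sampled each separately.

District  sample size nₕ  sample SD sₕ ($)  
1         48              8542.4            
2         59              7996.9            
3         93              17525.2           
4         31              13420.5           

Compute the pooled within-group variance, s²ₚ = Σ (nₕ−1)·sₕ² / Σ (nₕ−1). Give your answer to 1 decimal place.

179728338.7

Degrees of freedom: 47 + 58 + 92 + 30 = 227.
Σ(nₕ−1)sₕ² = 47·72972597.76 + 58·63950409.61 + 92·307132635.04 + 30·180109820.25 = 40798332883.28.
s²ₚ = 40798332883.28 / 227 = 179728338.693... → 179728338.7.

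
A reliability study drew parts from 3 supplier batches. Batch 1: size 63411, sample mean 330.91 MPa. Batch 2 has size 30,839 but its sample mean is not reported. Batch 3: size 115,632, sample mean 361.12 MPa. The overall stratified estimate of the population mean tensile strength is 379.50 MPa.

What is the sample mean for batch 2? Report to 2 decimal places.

N = 63411 + 30839 + 115632 = 209882.
Overall total = μ·N = 379.50·209882 = 79650219.
Subtract the known strata: 63411·330.91 + 115632·361.12 = 62740361.85.
Remaining total for batch 2: 79650219 − 62740361.85 = 16909857.15.
Divide by its size: 16909857.15 / 30839 = 548.3270... → 548.33.

548.33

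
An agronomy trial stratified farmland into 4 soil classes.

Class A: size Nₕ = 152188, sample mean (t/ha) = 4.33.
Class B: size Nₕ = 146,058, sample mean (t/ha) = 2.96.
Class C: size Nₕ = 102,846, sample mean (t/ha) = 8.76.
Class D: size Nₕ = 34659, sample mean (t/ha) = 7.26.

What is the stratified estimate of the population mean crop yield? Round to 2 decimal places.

N = 435751; weights Wₕ = Nₕ/N = (0.3493, 0.3352, 0.2360, 0.0795).
x̄_st = Σ Wₕ·x̄ₕ = 0.3493·4.33 + 0.3352·2.96 + 0.2360·8.76 + 0.0795·7.26 ≈ 5.1494...
→ 5.15.

5.15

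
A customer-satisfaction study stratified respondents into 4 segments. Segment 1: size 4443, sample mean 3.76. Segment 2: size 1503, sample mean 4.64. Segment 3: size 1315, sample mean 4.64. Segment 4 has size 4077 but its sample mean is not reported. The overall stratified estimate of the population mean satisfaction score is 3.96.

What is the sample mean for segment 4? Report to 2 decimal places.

N = 4443 + 1503 + 1315 + 4077 = 11338.
Overall total = μ·N = 3.96·11338 = 44898.48.
Subtract the known strata: 4443·3.76 + 1503·4.64 + 1315·4.64 = 29781.2.
Remaining total for segment 4: 44898.48 − 29781.2 = 15117.28.
Divide by its size: 15117.28 / 4077 = 3.7079... → 3.71.

3.71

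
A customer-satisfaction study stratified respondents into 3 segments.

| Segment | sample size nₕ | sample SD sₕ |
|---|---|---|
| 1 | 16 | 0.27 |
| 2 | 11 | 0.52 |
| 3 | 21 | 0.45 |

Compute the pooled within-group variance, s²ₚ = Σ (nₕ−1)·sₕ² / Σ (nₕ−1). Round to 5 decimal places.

0.17439

1: (16−1)·0.27² = 15·0.0729 = 1.0935
2: (11−1)·0.52² = 10·0.2704 = 2.704
3: (21−1)·0.45² = 20·0.2025 = 4.05
Numerator = 7.8475; denominator = Σ(nₕ−1) = 45.
s²ₚ = 7.8475/45 = 0.1743889... → 0.17439.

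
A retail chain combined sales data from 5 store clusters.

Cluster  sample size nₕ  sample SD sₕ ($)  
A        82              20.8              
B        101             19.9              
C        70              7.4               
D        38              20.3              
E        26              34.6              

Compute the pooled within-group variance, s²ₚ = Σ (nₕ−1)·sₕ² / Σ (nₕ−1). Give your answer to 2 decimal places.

396.15

Degrees of freedom: 81 + 100 + 69 + 37 + 25 = 312.
Σ(nₕ−1)sₕ² = 81·432.64 + 100·396.01 + 69·54.76 + 37·412.09 + 25·1197.16 = 123599.61.
s²ₚ = 123599.61 / 312 = 396.1526... → 396.15.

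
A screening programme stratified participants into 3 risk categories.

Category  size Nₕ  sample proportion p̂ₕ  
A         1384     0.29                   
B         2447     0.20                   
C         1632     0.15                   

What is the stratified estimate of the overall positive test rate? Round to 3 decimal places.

0.208

Wₕ = Nₕ/N with N = 5463: 0.2533, 0.4479, 0.2987.
p̂_st = 0.2533·0.29 + 0.4479·0.20 + 0.2987·0.15 ≈ 0.20786... → 0.208.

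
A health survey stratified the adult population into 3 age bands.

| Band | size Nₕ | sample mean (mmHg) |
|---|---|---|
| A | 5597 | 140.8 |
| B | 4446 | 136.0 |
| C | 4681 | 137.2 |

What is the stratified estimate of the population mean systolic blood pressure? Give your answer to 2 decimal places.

x̄_st = (Σ Nₕx̄ₕ) / (Σ Nₕ) = (5597·140.8 + 4446·136.0 + 4681·137.2) / 14724
= 2034946.8 / 14724 = 138.2061... → 138.21.

138.21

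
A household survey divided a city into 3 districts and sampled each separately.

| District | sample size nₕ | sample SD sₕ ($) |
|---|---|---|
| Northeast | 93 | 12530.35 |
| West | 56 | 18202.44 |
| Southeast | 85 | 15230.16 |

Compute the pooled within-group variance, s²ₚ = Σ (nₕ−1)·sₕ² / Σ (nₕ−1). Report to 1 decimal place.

Northeast: (93−1)·12530.35² = 92·157009671.1225 = 14444889743.27
West: (56−1)·18202.44² = 55·331328821.9536 = 18223085207.448
Southeast: (85−1)·15230.16² = 84·231957773.6256 = 19484452984.5504
Numerator = 52152427935.2684; denominator = Σ(nₕ−1) = 231.
s²ₚ = 52152427935.2684/231 = 225768086.300... → 225768086.3.

225768086.3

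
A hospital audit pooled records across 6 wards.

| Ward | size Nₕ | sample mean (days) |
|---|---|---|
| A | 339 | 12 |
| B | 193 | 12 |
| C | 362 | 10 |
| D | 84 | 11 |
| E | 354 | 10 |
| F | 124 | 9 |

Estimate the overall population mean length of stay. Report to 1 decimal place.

N = 339 + 193 + 362 + 84 + 354 + 124 = 1456.
Weight each subgroup mean by Nₕ/N and sum.
Σ Nₕx̄ₕ = 339·12 + 193·12 + 362·10 + 84·11 + 354·10 + 124·9 = 4068 + 2316 + 3620 + 924 + 3540 + 1116 = 15584.
Divide by N: 15584 / 1456 = 10.703... → 10.7.

10.7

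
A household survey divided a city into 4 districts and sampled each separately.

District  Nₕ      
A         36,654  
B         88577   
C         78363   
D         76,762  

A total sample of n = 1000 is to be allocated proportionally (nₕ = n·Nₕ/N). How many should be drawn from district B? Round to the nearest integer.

316

Share of district B = 88577/280356 = 0.31594.
Allocate 1000 × 0.31594 = 315.945... → 316.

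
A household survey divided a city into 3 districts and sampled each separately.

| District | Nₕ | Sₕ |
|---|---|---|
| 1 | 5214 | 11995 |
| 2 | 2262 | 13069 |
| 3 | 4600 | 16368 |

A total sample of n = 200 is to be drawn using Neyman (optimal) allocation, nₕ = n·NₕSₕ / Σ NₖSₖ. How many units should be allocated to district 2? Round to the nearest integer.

35

1: NₕSₕ = 5214·11995 = 62541930
2: NₕSₕ = 2262·13069 = 29562078
3: NₕSₕ = 4600·16368 = 75292800
Σ NₕSₕ = 167396808.
n_2 = 200·29562078/167396808 = 35.320... → 35.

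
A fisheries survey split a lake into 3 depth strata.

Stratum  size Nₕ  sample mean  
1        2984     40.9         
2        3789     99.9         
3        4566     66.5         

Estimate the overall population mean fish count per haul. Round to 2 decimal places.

N = 11339; weights Wₕ = Nₕ/N = (0.2632, 0.3342, 0.4027).
x̄_st = Σ Wₕ·x̄ₕ = 0.2632·40.9 + 0.3342·99.9 + 0.4027·66.5 ≈ 70.9239...
→ 70.92.

70.92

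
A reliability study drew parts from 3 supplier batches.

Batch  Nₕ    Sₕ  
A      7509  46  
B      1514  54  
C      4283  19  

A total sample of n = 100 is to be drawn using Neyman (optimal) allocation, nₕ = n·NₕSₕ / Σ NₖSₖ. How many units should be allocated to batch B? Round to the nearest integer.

16

Σ NₕSₕ = 7509·46 + 1514·54 + 4283·19 = 508547.
Share for B: 81756/508547 = 0.16076.
n_B = 100 × 0.16076 = 16.076... → 16.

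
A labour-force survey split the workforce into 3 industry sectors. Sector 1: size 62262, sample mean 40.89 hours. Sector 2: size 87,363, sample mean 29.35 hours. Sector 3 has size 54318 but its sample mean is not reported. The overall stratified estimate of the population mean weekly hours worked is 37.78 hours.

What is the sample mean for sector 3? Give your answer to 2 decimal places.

N = 62262 + 87363 + 54318 = 203943.
Overall total = μ·N = 37.78·203943 = 7704966.54.
Subtract the known strata: 62262·40.89 + 87363·29.35 = 5109997.23.
Remaining total for sector 3: 7704966.54 − 5109997.23 = 2594969.31.
Divide by its size: 2594969.31 / 54318 = 47.7737... → 47.77.

47.77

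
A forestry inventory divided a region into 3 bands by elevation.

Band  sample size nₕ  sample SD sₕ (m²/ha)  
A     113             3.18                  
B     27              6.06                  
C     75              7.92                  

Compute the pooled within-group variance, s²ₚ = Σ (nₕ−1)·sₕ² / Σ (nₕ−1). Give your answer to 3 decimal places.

31.741

Degrees of freedom: 112 + 26 + 74 = 212.
Σ(nₕ−1)sₕ² = 112·10.1124 + 26·36.7236 + 74·62.7264 = 6729.156.
s²ₚ = 6729.156 / 212 = 31.74130... → 31.741.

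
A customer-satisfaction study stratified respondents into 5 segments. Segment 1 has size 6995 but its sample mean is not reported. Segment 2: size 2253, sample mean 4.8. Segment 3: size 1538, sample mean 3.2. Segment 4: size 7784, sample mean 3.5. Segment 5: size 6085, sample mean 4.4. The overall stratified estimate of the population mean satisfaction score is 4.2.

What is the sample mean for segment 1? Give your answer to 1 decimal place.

N = 6995 + 2253 + 1538 + 7784 + 6085 = 24655.
Overall total = μ·N = 4.2·24655 = 103551.
Subtract the known strata: 2253·4.8 + 1538·3.2 + 7784·3.5 + 6085·4.4 = 69754.
Remaining total for segment 1: 103551 − 69754 = 33797.
Divide by its size: 33797 / 6995 = 4.832... → 4.8.

4.8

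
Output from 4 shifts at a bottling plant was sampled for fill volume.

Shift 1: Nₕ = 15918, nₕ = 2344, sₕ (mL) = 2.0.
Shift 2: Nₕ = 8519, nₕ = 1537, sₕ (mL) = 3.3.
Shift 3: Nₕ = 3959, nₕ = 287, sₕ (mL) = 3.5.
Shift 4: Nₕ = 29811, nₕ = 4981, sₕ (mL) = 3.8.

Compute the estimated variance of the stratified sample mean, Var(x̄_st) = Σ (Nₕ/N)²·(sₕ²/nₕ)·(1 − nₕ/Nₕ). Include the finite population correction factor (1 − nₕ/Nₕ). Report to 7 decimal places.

0.0010497

N = 58207; Wₕ = Nₕ/N.
shift 1: (15918/58207)²·2.0²/2344·(1 − 2344/15918) = 0.0001088299
shift 2: (8519/58207)²·3.3²/1537·(1 − 1537/8519) = 0.0001243862
shift 3: (3959/58207)²·3.5²/287·(1 − 287/3959) = 0.0001831437
shift 4: (29811/58207)²·3.8²/4981·(1 − 4981/29811) = 0.0006333642
Sum = 0.0010497239 → 0.0010497.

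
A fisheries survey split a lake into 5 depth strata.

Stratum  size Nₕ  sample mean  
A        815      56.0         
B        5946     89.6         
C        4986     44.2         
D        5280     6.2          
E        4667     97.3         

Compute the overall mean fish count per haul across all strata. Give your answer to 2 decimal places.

N = 815 + 5946 + 4986 + 5280 + 4667 = 21694.
Weight each subgroup mean by Nₕ/N and sum.
Σ Nₕx̄ₕ = 815·56.0 + 5946·89.6 + 4986·44.2 + 5280·6.2 + 4667·97.3 = 45640 + 532761.6 + 220381.2 + 32736 + 454099.1 = 1285617.9.
Divide by N: 1285617.9 / 21694 = 59.2615... → 59.26.

59.26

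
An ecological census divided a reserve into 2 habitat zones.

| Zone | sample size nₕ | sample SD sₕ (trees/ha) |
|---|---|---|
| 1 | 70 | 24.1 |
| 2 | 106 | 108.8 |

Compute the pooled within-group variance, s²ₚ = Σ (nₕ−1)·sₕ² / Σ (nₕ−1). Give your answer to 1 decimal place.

7373.6

Degrees of freedom: 69 + 105 = 174.
Σ(nₕ−1)sₕ² = 69·580.81 + 105·11837.44 = 1283007.09.
s²ₚ = 1283007.09 / 174 = 7373.604... → 7373.6.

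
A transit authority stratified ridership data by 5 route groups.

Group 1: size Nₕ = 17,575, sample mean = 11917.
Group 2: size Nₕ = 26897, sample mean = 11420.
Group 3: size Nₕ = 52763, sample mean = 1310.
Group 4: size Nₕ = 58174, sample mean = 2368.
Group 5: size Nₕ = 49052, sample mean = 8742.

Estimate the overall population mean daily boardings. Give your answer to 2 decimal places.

x̄_st = (Σ Nₕx̄ₕ) / (Σ Nₕ) = (17575·11917 + 26897·11420 + 52763·1310 + 58174·2368 + 49052·8742) / 204461
= 1152293161 / 204461 = 5635.7602... → 5635.76.

5635.76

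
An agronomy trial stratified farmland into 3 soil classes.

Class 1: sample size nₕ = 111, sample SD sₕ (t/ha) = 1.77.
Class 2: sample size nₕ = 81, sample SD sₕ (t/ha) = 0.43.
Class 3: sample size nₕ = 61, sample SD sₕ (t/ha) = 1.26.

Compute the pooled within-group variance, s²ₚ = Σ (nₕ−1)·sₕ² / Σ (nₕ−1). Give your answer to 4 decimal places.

1.8187

Degrees of freedom: 110 + 80 + 60 = 250.
Σ(nₕ−1)sₕ² = 110·3.1329 + 80·0.1849 + 60·1.5876 = 454.667.
s²ₚ = 454.667 / 250 = 1.818668 → 1.8187.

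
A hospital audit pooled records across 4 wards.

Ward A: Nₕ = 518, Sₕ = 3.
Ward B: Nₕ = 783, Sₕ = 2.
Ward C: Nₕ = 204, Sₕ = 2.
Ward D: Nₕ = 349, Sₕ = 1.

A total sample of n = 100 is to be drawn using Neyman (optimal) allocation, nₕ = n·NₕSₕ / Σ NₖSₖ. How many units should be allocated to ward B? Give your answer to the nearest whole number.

A: NₕSₕ = 518·3 = 1554
B: NₕSₕ = 783·2 = 1566
C: NₕSₕ = 204·2 = 408
D: NₕSₕ = 349·1 = 349
Σ NₕSₕ = 3877.
n_B = 100·1566/3877 = 40.392... → 40.

40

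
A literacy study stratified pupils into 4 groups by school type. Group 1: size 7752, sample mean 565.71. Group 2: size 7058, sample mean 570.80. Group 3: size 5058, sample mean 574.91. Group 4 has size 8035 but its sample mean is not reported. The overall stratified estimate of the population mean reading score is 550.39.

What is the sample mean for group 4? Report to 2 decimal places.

502.25

Σ Nₕx̄ₕ = N·μ, so 8035·x̄_4 = 27903·550.39 − (7752·565.71 + 7058·570.80 + 5058·574.91).
= 15357532.17 − 11321985.1 = 4035547.07.
x̄_4 = 4035547.07 / 8035 = 502.2461... → 502.25.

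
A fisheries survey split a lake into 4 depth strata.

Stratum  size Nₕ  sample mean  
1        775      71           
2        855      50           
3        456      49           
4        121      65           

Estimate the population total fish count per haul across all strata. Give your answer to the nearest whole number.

Estimate total by summing Nₕ·x̄ₕ over strata.
775·71 + 855·50 + 456·49 + 121·65 = 55025 + 42750 + 22344 + 7865 = 127984.

127984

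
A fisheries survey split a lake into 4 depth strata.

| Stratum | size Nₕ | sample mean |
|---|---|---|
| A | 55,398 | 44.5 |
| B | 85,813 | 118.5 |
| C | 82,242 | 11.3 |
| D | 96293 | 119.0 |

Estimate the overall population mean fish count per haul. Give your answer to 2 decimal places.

78.26

x̄_st = (Σ Nₕx̄ₕ) / (Σ Nₕ) = (55398·44.5 + 85813·118.5 + 82242·11.3 + 96293·119.0) / 319746
= 25022253.1 / 319746 = 78.2567... → 78.26.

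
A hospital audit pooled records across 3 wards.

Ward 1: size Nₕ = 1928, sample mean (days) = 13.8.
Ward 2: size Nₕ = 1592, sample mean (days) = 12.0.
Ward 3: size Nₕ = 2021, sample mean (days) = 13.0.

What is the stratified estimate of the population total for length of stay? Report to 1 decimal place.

71983.4

Population total = Σ Nₕ·x̄ₕ (each stratum's size times its mean).
1928·13.8 + 1592·12.0 + 2021·13.0 = 26606.4 + 19104 + 26273 = 71983.4.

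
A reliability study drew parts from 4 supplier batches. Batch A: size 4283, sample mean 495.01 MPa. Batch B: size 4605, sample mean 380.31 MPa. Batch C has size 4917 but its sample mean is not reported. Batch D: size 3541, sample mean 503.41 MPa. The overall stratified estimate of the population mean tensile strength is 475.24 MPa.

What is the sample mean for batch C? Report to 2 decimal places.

526.64

N = 4283 + 4605 + 4917 + 3541 = 17346.
Overall total = μ·N = 475.24·17346 = 8243513.04.
Subtract the known strata: 4283·495.01 + 4605·380.31 + 3541·503.41 = 5654030.19.
Remaining total for batch C: 8243513.04 − 5654030.19 = 2589482.85.
Divide by its size: 2589482.85 / 4917 = 526.6388... → 526.64.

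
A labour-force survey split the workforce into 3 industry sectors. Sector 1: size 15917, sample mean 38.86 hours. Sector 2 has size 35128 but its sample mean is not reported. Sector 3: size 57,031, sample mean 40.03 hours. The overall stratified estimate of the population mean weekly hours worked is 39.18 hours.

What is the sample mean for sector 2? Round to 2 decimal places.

37.95

Σ Nₕx̄ₕ = N·μ, so 35128·x̄_2 = 108076·39.18 − (15917·38.86 + 57031·40.03).
= 4234417.68 − 2901485.55 = 1332932.13.
x̄_2 = 1332932.13 / 35128 = 37.9450... → 37.95.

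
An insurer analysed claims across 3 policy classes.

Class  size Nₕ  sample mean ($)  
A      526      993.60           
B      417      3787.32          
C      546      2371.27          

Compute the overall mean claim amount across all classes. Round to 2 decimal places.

2281.17

N = 526 + 417 + 546 = 1489.
Overall mean = Σ (Nₕ/N)·x̄ₕ — weight by population share, not a simple average.
Σ Nₕx̄ₕ = 526·993.60 + 417·3787.32 + 546·2371.27 = 522633.6 + 1579312.44 + 1294713.42 = 3396659.46.
Divide by N: 3396659.46 / 1489 = 2281.1682... → 2281.17.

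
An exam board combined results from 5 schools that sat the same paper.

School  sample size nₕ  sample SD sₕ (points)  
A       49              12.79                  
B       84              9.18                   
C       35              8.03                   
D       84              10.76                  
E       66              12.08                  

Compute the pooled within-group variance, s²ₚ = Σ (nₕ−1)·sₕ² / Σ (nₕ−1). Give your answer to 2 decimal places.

A: (49−1)·12.79² = 48·163.5841 = 7852.0368
B: (84−1)·9.18² = 83·84.2724 = 6994.6092
C: (35−1)·8.03² = 34·64.4809 = 2192.3506
D: (84−1)·10.76² = 83·115.7776 = 9609.5408
E: (66−1)·12.08² = 65·145.9264 = 9485.216
Numerator = 36133.7534; denominator = Σ(nₕ−1) = 313.
s²ₚ = 36133.7534/313 = 115.4433... → 115.44.

115.44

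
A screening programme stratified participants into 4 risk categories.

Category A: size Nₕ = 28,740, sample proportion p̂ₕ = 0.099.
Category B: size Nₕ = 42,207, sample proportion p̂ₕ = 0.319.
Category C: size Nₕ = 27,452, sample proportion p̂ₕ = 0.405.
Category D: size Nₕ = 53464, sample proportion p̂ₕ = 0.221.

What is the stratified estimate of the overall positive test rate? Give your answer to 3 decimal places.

0.258

Wₕ = Nₕ/N with N = 151863: 0.1892, 0.2779, 0.1808, 0.3521.
p̂_st = 0.1892·0.099 + 0.2779·0.319 + 0.1808·0.405 + 0.3521·0.221 ≈ 0.25841... → 0.258.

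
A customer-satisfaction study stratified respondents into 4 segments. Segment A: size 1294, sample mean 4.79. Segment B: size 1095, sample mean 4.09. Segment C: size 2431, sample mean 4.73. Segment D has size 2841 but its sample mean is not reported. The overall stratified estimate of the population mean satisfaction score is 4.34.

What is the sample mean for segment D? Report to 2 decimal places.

3.90

Σ Nₕx̄ₕ = N·μ, so 2841·x̄_D = 7661·4.34 − (1294·4.79 + 1095·4.09 + 2431·4.73).
= 33248.74 − 22175.44 = 11073.3.
x̄_D = 11073.3 / 2841 = 3.8977... → 3.90.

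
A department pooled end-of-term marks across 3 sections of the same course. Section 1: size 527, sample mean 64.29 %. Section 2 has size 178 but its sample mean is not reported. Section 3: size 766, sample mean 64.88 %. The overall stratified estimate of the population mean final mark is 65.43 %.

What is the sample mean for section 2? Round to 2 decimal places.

71.17

N = 527 + 178 + 766 = 1471.
Overall total = μ·N = 65.43·1471 = 96247.53.
Subtract the known strata: 527·64.29 + 766·64.88 = 83578.91.
Remaining total for section 2: 96247.53 − 83578.91 = 12668.62.
Divide by its size: 12668.62 / 178 = 71.1720... → 71.17.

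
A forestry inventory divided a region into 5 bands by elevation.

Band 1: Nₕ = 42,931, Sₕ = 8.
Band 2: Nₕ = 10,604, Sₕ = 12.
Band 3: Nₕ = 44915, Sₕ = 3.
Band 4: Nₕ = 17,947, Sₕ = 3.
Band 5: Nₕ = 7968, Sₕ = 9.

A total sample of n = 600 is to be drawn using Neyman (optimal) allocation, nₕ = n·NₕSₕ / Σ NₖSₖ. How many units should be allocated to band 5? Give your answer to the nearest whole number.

59

Σ NₕSₕ = 42931·8 + 10604·12 + 44915·3 + 17947·3 + 7968·9 = 730994.
Share for 5: 71712/730994 = 0.09810.
n_5 = 600 × 0.09810 = 58.861... → 59.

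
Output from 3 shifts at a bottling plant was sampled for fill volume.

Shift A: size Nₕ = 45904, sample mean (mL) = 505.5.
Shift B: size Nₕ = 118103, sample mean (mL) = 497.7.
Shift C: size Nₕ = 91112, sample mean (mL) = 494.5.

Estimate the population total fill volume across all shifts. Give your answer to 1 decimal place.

127039219.1

A: 45904·505.5 = 23204472
B: 118103·497.7 = 58779863.1
C: 91112·494.5 = 45054884
τ̂ = Σ Nₕx̄ₕ = 127039219.1.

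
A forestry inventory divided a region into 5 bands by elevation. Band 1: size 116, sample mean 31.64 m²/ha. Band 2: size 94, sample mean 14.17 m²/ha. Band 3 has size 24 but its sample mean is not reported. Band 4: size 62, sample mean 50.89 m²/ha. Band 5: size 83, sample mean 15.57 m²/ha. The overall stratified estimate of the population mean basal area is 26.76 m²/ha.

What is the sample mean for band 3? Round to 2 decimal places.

28.85

Σ Nₕx̄ₕ = N·μ, so 24·x̄_3 = 379·26.76 − (116·31.64 + 94·14.17 + 62·50.89 + 83·15.57).
= 10142.04 − 9449.71 = 692.33.
x̄_3 = 692.33 / 24 = 28.8471... → 28.85.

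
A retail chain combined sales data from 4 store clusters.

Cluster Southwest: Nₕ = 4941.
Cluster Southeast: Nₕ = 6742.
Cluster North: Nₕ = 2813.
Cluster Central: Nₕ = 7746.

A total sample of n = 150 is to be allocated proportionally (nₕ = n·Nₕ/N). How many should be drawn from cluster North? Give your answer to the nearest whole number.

Share of cluster North = 2813/22242 = 0.12647.
Allocate 150 × 0.12647 = 18.971... → 19.

19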